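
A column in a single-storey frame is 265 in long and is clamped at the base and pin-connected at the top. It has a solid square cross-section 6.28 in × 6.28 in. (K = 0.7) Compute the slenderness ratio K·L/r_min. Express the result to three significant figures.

For a square r = a/√12 = 6.28/√12 = 1.813 in
L_e = K·L = 0.7 × 265 = 185.5 in
λ = L_e / r_min = 185.50 / 1.813 = 102

λ ≈ 102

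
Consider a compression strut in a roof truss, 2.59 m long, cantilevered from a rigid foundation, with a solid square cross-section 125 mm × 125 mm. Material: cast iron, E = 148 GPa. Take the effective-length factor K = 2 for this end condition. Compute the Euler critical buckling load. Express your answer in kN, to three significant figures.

I = a⁴/12 = 125⁴/12 = 2.035×10^7 mm⁴
I = 2.035×10^7 mm⁴ = 2.035×10^-5 m⁴
Effective length L_e = K·L = 2 × 2.59 = 5.180 m
P_cr = π²EI / L_e² = π² × 148×10⁹ × 2.035×10^-5 / 5.180² = 1.108×10^6 N

P_cr ≈ 1110 kN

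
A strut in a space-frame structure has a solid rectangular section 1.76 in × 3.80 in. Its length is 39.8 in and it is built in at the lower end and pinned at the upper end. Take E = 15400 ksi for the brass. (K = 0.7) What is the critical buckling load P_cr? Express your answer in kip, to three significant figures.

P_cr ≈ 338 kip

Buckling occurs about the weak axis: I_min = h·b³/12 with b = 1.76 in (the shorter side).
I_min = 3.80×1.76³/12 = 1.726 in⁴
Effective length L_e = K·L = 0.7 × 39.8 = 27.86 in
P_cr = π²EI / L_e² = π² × 15400×10³ × 1.726 / 27.86² = 3.381×10^5 lb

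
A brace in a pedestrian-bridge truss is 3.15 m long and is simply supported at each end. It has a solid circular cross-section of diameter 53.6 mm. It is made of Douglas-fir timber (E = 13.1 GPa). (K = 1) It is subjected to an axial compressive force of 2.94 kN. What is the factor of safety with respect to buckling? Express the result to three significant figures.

n ≈ 1.80

I = πd⁴/64 = π×53.6⁴/64 = 4.052×10^5 mm⁴
I = 4.052×10^5 mm⁴ = 4.052×10^-7 m⁴
Effective length L_e = K·L = 1 × 3.15 = 3.150 m
P_cr = π²EI / L_e² = π² × 13.1×10⁹ × 4.052×10^-7 / 3.150² = 5.279×10^3 N
Factor of safety n = P_cr / P = 5.2793 / 2.94 = 1.80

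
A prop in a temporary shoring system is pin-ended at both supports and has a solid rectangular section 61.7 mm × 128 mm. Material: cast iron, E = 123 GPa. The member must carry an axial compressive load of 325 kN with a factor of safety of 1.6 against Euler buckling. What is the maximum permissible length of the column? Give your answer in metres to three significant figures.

Buckling occurs about the weak axis: I_min = h·b³/12 with b = 61.7 mm (the shorter side).
I_min = 128×61.7³/12 = 2.505×10^6 mm⁴
I = 2.505×10^-6 m⁴
Required critical load P_cr = n·P = 1.6 × 325 = 520.0 kN = 5.200×10^5 N
From P_cr = π²EI/(K·L)²:  L = (1/K)·√(π²EI/P_cr) = (1/1)·√(π²×1.23×10^11×2.505×10^-6/5.200×10^5)
L = 2.42 m

L_max ≈ 2.42 m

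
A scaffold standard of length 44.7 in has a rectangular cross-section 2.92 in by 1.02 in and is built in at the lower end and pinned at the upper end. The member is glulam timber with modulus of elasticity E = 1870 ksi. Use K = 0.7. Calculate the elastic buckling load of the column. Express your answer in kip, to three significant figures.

Buckling occurs about the weak axis: I_min = h·b³/12 with b = 1.02 in (the shorter side).
I_min = 2.92×1.02³/12 = 0.2582 in⁴
Effective length L_e = K·L = 0.7 × 44.7 = 31.29 in
P_cr = π²EI / L_e² = π² × 1870×10³ × 0.2582 / 31.29² = 4.868×10^3 lb

P_cr ≈ 4.87 kip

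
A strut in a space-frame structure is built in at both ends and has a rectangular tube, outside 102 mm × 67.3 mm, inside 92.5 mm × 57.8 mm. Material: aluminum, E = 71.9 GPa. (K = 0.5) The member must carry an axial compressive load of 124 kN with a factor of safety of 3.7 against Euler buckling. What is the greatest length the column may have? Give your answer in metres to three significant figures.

Weak-axis I_min = (h_o·b_o³ − h_i·b_i³)/12 with b_o = 67.3, b_i = 57.80 mm (shorter outer/inner sides).
I_min = (102×67.3³ − 92.50×57.80³)/12 = 1.102×10^6 mm⁴
I = 1.102×10^-6 m⁴
Required critical load P_cr = n·P = 3.7 × 124 = 458.8 kN = 4.588×10^5 N
From P_cr = π²EI/(K·L)²:  L = (1/K)·√(π²EI/P_cr) = (1/0.5)·√(π²×7.19×10^10×1.102×10^-6/4.588×10^5)
L = 2.61 m

L_max ≈ 2.61 m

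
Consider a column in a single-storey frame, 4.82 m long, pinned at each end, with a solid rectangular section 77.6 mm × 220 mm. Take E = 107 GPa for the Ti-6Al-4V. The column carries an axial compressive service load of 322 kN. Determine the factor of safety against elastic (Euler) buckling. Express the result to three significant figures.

Buckling occurs about the weak axis: I_min = h·b³/12 with b = 77.6 mm (the shorter side).
I_min = 220×77.6³/12 = 8.567×10^6 mm⁴
I = 8.567×10^6 mm⁴ = 8.567×10^-6 m⁴
Effective length L_e = K·L = 1 × 4.82 = 4.820 m
P_cr = π²EI / L_e² = π² × 107×10⁹ × 8.567×10^-6 / 4.820² = 3.894×10^5 N
Factor of safety n = P_cr / P = 389.42 / 322 = 1.21

n ≈ 1.21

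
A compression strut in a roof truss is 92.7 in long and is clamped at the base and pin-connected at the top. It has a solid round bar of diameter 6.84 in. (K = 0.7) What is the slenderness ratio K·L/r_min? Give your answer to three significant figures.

For a solid circle r = d/4 = 6.84/4 = 1.710 in
L_e = K·L = 0.7 × 92.7 = 64.89 in
λ = L_e / r_min = 64.890 / 1.710 = 37.9

λ ≈ 37.9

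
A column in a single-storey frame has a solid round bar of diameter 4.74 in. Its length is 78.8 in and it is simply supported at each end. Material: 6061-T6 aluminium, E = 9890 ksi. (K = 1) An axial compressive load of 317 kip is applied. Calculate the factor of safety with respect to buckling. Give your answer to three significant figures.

I = πd⁴/64 = π×4.74⁴/64 = 24.78 in⁴
Effective length L_e = K·L = 1 × 78.8 = 78.80 in
P_cr = π²EI / L_e² = π² × 9890×10³ × 24.78 / 78.80² = 3.895×10^5 lb
Factor of safety n = P_cr / P = 389.52 / 317 = 1.23

n ≈ 1.23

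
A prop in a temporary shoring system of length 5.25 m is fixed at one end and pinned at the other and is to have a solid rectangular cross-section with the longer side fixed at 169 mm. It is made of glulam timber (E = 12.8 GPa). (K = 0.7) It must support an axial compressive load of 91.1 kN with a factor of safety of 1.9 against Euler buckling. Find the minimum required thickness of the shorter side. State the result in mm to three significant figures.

b ≈ 110 mm

Required P_cr = n·P = 1.9 × 91.1 = 173.1 kN
L_e = K·L = 0.7 × 5.25 = 3.675 m
Required I = P_cr·L_e²/(π²E) = 1.731×10^5 × 3.675² / (π² × 1.28×10^10) = 1.850×10^-5 m⁴
I_req = 1.850×10^7 mm⁴
Rectangle, weak axis: I_min = h·b³/12 with h = 169 mm fixed  ⇒  b = (12I/h)^(1/3) = 110 mm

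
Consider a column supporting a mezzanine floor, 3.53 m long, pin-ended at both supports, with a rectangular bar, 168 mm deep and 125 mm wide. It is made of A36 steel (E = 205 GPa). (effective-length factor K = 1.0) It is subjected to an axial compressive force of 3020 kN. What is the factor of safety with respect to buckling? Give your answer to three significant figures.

Buckling occurs about the weak axis: I_min = h·b³/12 with b = 125 mm (the shorter side).
I_min = 168×125³/12 = 2.734×10^7 mm⁴
I = 2.734×10^7 mm⁴ = 2.734×10^-5 m⁴
Effective length L_e = K·L = 1 × 3.53 = 3.530 m
P_cr = π²EI / L_e² = π² × 205×10⁹ × 2.734×10^-5 / 3.530² = 4.440×10^6 N
Factor of safety n = P_cr / P = 4439.8 / 3020 = 1.47

n ≈ 1.47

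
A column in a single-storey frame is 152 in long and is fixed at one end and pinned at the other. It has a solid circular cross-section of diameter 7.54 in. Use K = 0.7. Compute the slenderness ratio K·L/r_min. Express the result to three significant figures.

λ ≈ 56.4

I = πd⁴/64 = π×7.54⁴/64 = 158.7 in⁴
A = 44.65 in²;  r_min = √(I/A) = √(158.7/44.65) = 1.885 in
L_e = K·L = 0.7 × 152 = 106.4 in
λ = L_e / r_min = 106.40 / 1.885 = 56.4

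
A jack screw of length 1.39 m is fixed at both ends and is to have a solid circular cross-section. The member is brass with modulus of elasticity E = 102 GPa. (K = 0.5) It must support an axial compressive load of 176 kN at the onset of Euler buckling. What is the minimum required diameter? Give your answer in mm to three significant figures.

L_e = K·L = 0.5 × 1.39 = 0.6950 m
Required I = P_cr·L_e²/(π²E) = 1.760×10^5 × 0.6950² / (π² × 1.02×10^11) = 8.445×10^-8 m⁴
I_req = 8.445×10^4 mm⁴
Solid circle: I = πd⁴/64  ⇒  d = (64I/π)^(1/4) = (64×8.445×10^4/π)^(1/4) = 36.2 mm

d ≈ 36.2 mm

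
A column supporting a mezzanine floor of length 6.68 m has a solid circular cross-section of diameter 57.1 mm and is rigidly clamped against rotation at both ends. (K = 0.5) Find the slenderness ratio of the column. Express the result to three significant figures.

λ ≈ 234

For a solid circle r = d/4 = 57.1/4 = 14.28 mm
L_e = K·L = 0.5 × 6.68 m = 3.340 m = 3340.0 mm
λ = L_e / r_min = 3340.0 / 14.28 = 234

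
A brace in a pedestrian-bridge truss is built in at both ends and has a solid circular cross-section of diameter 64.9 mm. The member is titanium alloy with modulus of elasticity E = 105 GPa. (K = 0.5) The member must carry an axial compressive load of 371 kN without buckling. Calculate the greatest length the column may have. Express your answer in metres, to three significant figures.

L_max ≈ 3.12 m

I = πd⁴/64 = π×64.9⁴/64 = 8.709×10^5 mm⁴
I = 8.709×10^-7 m⁴
At the buckling limit P_cr = P = 3.710×10^5 N
From P_cr = π²EI/(K·L)²:  L = (1/K)·√(π²EI/P_cr) = (1/0.5)·√(π²×1.05×10^11×8.709×10^-7/3.710×10^5)
L = 3.12 m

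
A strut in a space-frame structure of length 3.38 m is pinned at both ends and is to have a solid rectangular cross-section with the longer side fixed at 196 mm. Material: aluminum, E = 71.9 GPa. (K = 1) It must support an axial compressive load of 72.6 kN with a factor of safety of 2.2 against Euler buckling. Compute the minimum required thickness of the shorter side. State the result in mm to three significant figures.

b ≈ 54.0 mm

Required P_cr = n·P = 2.2 × 72.6 = 159.7 kN
L_e = K·L = 1 × 3.38 = 3.380 m
Required I = P_cr·L_e²/(π²E) = 1.597×10^5 × 3.380² / (π² × 7.19×10^10) = 2.571×10^-6 m⁴
I_req = 2.571×10^6 mm⁴
Rectangle, weak axis: I_min = h·b³/12 with h = 196 mm fixed  ⇒  b = (12I/h)^(1/3) = 54.0 mm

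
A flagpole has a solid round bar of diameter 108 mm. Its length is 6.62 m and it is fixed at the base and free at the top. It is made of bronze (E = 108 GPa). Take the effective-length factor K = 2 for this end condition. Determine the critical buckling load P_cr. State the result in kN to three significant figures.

I = πd⁴/64 = π×108⁴/64 = 6.678×10^6 mm⁴
I = 6.678×10^6 mm⁴ = 6.678×10^-6 m⁴
Effective length L_e = K·L = 2 × 6.62 = 13.24 m
P_cr = π²EI / L_e² = π² × 108×10⁹ × 6.678×10^-6 / 13.24² = 4.061×10^4 N

P_cr ≈ 40.6 kN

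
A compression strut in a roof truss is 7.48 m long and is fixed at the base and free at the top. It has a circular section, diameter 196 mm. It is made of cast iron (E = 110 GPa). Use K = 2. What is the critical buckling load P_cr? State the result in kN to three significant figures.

P_cr ≈ 351 kN

I = πd⁴/64 = π×196⁴/64 = 7.244×10^7 mm⁴
I = 7.244×10^7 mm⁴ = 7.244×10^-5 m⁴
Effective length L_e = K·L = 2 × 7.48 = 14.96 m
P_cr = π²EI / L_e² = π² × 110×10⁹ × 7.244×10^-5 / 14.96² = 3.514×10^5 N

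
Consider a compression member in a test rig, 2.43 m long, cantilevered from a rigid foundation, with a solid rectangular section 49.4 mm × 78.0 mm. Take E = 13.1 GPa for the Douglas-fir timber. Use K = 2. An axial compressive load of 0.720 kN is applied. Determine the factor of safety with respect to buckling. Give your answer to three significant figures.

n ≈ 5.96

Buckling occurs about the weak axis: I_min = h·b³/12 with b = 49.4 mm (the shorter side).
I_min = 78.0×49.4³/12 = 7.836×10^5 mm⁴
I = 7.836×10^5 mm⁴ = 7.836×10^-7 m⁴
Effective length L_e = K·L = 2 × 2.43 = 4.860 m
P_cr = π²EI / L_e² = π² × 13.1×10⁹ × 7.836×10^-7 / 4.860² = 4.289×10^3 N
Factor of safety n = P_cr / P = 4.2894 / 0.720 = 5.96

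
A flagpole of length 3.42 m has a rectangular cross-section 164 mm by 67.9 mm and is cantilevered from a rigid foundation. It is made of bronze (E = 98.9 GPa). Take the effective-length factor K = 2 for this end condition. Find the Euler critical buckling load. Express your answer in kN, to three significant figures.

Buckling occurs about the weak axis: I_min = h·b³/12 with b = 67.9 mm (the shorter side).
I_min = 164×67.9³/12 = 4.278×10^6 mm⁴
I = 4.278×10^6 mm⁴ = 4.278×10^-6 m⁴
Effective length L_e = K·L = 2 × 3.42 = 6.840 m
P_cr = π²EI / L_e² = π² × 98.9×10⁹ × 4.278×10^-6 / 6.840² = 8.926×10^4 N

P_cr ≈ 89.3 kN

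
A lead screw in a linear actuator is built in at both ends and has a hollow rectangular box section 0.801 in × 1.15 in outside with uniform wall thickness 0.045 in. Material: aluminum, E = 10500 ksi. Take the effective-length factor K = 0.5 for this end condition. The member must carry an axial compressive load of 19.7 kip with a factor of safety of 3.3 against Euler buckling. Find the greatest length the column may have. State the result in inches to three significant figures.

Inner dimensions: h_i = 1.15 − 2×0.045 = 1.060 in, b_i = 0.801 − 2×0.045 = 0.7110 in
Weak-axis I_min = (h_o·b_o³ − h_i·b_i³)/12 with b_o = 0.801, b_i = 0.7110 in (shorter outer/inner sides).
I_min = (1.15×0.801³ − 1.060×0.7110³)/12 = 1.750×10^-2 in⁴
Required critical load P_cr = n·P = 3.3 × 19.7 = 65.01 kip = 6.501×10^4 lb
From P_cr = π²EI/(K·L)²:  L = (1/K)·√(π²EI/P_cr) = (1/0.5)·√(π²×1.05×10^7×1.750×10^-2/6.501×10^4)
L = 10.6 in

L_max ≈ 10.6 in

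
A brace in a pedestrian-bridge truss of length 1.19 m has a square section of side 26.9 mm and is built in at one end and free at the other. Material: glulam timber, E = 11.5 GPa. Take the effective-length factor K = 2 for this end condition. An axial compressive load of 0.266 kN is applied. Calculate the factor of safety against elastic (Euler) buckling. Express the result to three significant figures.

I = a⁴/12 = 26.9⁴/12 = 4.363×10^4 mm⁴
I = 4.363×10^4 mm⁴ = 4.363×10^-8 m⁴
Effective length L_e = K·L = 2 × 1.19 = 2.380 m
P_cr = π²EI / L_e² = π² × 11.5×10⁹ × 4.363×10^-8 / 2.380² = 874.3 N
Factor of safety n = P_cr / P = 0.87432 / 0.266 = 3.29

n ≈ 3.29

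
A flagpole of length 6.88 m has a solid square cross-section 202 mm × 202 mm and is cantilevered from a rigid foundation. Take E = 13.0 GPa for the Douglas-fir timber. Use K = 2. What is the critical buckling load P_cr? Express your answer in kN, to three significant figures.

I = a⁴/12 = 202⁴/12 = 1.387×10^8 mm⁴
I = 1.387×10^8 mm⁴ = 1.387×10^-4 m⁴
Effective length L_e = K·L = 2 × 6.88 = 13.76 m
P_cr = π²EI / L_e² = π² × 13.0×10⁹ × 1.387×10^-4 / 13.76² = 9.402×10^4 N

P_cr ≈ 94.0 kN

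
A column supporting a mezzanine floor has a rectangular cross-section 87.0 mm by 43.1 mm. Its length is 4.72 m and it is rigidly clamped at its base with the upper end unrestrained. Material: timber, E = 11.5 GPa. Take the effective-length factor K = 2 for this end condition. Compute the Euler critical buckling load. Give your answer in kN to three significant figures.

P_cr ≈ 0.739 kN

Buckling occurs about the weak axis: I_min = h·b³/12 with b = 43.1 mm (the shorter side).
I_min = 87.0×43.1³/12 = 5.805×10^5 mm⁴
I = 5.805×10^5 mm⁴ = 5.805×10^-7 m⁴
Effective length L_e = K·L = 2 × 4.72 = 9.440 m
P_cr = π²EI / L_e² = π² × 11.5×10⁹ × 5.805×10^-7 / 9.440² = 739.3 N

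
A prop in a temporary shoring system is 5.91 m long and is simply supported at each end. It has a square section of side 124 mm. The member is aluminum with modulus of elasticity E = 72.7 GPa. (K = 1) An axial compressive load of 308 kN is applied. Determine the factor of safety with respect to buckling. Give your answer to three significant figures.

n ≈ 1.31

I = a⁴/12 = 124⁴/12 = 1.970×10^7 mm⁴
I = 1.970×10^7 mm⁴ = 1.970×10^-5 m⁴
Effective length L_e = K·L = 1 × 5.91 = 5.910 m
P_cr = π²EI / L_e² = π² × 72.7×10⁹ × 1.970×10^-5 / 5.910² = 4.047×10^5 N
Factor of safety n = P_cr / P = 404.73 / 308 = 1.31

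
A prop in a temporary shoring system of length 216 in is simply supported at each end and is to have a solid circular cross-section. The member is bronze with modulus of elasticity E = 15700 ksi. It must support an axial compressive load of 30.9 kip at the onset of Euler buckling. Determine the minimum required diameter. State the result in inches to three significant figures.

d ≈ 3.71 in

L_e = K·L = 1 × 216 = 216.0 in
Required I = P_cr·L_e²/(π²E) = 3.090×10^4 × 216.0² / (π² × 1.57×10^7) = 9.304 in⁴
Solid circle: I = πd⁴/64  ⇒  d = (64I/π)^(1/4) = (64×9.304/π)^(1/4) = 3.71 in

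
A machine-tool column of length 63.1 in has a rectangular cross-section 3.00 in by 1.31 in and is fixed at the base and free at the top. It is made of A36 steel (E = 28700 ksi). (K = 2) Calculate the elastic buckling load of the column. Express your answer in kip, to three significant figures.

Buckling occurs about the weak axis: I_min = h·b³/12 with b = 1.31 in (the shorter side).
I_min = 3.00×1.31³/12 = 0.5620 in⁴
Effective length L_e = K·L = 2 × 63.1 = 126.2 in
P_cr = π²EI / L_e² = π² × 28700×10³ × 0.5620 / 126.2² = 9.996×10^3 lb

P_cr ≈ 10.0 kip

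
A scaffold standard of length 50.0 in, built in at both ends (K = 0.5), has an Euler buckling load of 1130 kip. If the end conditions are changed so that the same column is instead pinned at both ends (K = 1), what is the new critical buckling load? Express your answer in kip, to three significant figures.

P_cr ∝ 1/K², so P_cr,new = P_cr,old × (K_old/K_new)² = 1130 × (0.5/1)²
= 1130 × 0.2500 = 282 kip

P_cr ≈ 282 kip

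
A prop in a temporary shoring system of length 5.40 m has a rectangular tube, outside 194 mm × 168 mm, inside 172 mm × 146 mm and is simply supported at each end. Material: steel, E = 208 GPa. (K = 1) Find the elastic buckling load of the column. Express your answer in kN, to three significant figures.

P_cr ≈ 2260 kN

Weak-axis I_min = (h_o·b_o³ − h_i·b_i³)/12 with b_o = 168, b_i = 146.0 mm (shorter outer/inner sides).
I_min = (194×168³ − 172.0×146.0³)/12 = 3.205×10^7 mm⁴
I = 3.205×10^7 mm⁴ = 3.205×10^-5 m⁴
Effective length L_e = K·L = 1 × 5.40 = 5.400 m
P_cr = π²EI / L_e² = π² × 208×10⁹ × 3.205×10^-5 / 5.400² = 2.256×10^6 N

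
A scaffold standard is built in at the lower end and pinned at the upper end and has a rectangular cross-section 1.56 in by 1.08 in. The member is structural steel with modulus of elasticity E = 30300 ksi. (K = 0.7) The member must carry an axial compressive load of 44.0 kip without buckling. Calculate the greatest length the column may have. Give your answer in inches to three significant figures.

Buckling occurs about the weak axis: I_min = h·b³/12 with b = 1.08 in (the shorter side).
I_min = 1.56×1.08³/12 = 0.1638 in⁴
At the buckling limit P_cr = P = 4.400×10^4 lb
From P_cr = π²EI/(K·L)²:  L = (1/K)·√(π²EI/P_cr) = (1/0.7)·√(π²×3.03×10^7×0.1638/4.400×10^4)
L = 47.7 in

L_max ≈ 47.7 in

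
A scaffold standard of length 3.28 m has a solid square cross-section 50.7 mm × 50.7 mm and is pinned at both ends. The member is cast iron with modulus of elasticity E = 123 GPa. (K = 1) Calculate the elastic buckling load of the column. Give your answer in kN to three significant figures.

I = a⁴/12 = 50.7⁴/12 = 5.506×10^5 mm⁴
I = 5.506×10^5 mm⁴ = 5.506×10^-7 m⁴
Effective length L_e = K·L = 1 × 3.28 = 3.280 m
P_cr = π²EI / L_e² = π² × 123×10⁹ × 5.506×10^-7 / 3.280² = 6.213×10^4 N

P_cr ≈ 62.1 kN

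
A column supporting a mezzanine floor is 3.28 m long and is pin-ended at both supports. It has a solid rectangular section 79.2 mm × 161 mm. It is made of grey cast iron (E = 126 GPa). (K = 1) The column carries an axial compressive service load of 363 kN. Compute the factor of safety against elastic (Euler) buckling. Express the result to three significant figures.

n ≈ 2.12

Buckling occurs about the weak axis: I_min = h·b³/12 with b = 79.2 mm (the shorter side).
I_min = 161×79.2³/12 = 6.665×10^6 mm⁴
I = 6.665×10^6 mm⁴ = 6.665×10^-6 m⁴
Effective length L_e = K·L = 1 × 3.28 = 3.280 m
P_cr = π²EI / L_e² = π² × 126×10⁹ × 6.665×10^-6 / 3.280² = 7.704×10^5 N
Factor of safety n = P_cr / P = 770.45 / 363 = 2.12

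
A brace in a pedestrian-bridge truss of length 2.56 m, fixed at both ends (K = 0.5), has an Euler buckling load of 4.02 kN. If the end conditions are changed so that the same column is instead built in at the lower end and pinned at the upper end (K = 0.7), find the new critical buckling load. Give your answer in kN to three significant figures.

P_cr ≈ 2.05 kN

P_cr ∝ 1/K², so P_cr,new = P_cr,old × (K_old/K_new)² = 4.02 × (0.5/0.7)²
= 4.02 × 0.5102 = 2.05 kN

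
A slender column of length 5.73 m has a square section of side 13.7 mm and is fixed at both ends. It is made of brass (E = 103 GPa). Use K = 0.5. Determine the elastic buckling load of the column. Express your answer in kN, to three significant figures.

P_cr ≈ 0.364 kN

I = a⁴/12 = 13.7⁴/12 = 2.936×10^3 mm⁴
I = 2.936×10^3 mm⁴ = 2.936×10^-9 m⁴
Effective length L_e = K·L = 0.5 × 5.73 = 2.865 m
P_cr = π²EI / L_e² = π² × 103×10⁹ × 2.936×10^-9 / 2.865² = 363.6 N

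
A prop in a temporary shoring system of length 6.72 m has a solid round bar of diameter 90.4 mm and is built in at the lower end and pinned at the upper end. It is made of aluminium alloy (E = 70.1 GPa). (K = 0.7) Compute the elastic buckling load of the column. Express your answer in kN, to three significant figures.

P_cr ≈ 103 kN

I = πd⁴/64 = π×90.4⁴/64 = 3.278×10^6 mm⁴
I = 3.278×10^6 mm⁴ = 3.278×10^-6 m⁴
Effective length L_e = K·L = 0.7 × 6.72 = 4.704 m
P_cr = π²EI / L_e² = π² × 70.1×10⁹ × 3.278×10^-6 / 4.704² = 1.025×10^5 N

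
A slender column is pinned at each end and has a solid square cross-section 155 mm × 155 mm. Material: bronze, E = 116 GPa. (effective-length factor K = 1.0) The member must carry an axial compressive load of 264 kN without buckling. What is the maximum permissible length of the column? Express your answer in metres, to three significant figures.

L_max ≈ 14.4 m

I = a⁴/12 = 155⁴/12 = 4.810×10^7 mm⁴
I = 4.810×10^-5 m⁴
At the buckling limit P_cr = P = 2.640×10^5 N
From P_cr = π²EI/(K·L)²:  L = (1/K)·√(π²EI/P_cr) = (1/1)·√(π²×1.16×10^11×4.810×10^-5/2.640×10^5)
L = 14.4 m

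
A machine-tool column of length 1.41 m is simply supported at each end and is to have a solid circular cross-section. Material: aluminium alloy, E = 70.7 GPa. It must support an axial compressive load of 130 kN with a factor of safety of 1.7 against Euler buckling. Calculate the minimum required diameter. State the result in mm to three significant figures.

d ≈ 59.8 mm

Required P_cr = n·P = 1.7 × 130 = 221.0 kN
L_e = K·L = 1 × 1.41 = 1.410 m
Required I = P_cr·L_e²/(π²E) = 2.210×10^5 × 1.410² / (π² × 7.07×10^10) = 6.297×10^-7 m⁴
I_req = 6.297×10^5 mm⁴
Solid circle: I = πd⁴/64  ⇒  d = (64I/π)^(1/4) = (64×6.297×10^5/π)^(1/4) = 59.8 mm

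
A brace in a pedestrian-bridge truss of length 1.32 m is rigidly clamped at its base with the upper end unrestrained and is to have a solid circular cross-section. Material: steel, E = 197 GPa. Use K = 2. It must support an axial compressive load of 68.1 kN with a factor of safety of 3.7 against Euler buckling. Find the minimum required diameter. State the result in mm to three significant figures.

d ≈ 65.5 mm

Required P_cr = n·P = 3.7 × 68.1 = 252.0 kN
L_e = K·L = 2 × 1.32 = 2.640 m
Required I = P_cr·L_e²/(π²E) = 2.520×10^5 × 2.640² / (π² × 1.97×10^11) = 9.032×10^-7 m⁴
I_req = 9.032×10^5 mm⁴
Solid circle: I = πd⁴/64  ⇒  d = (64I/π)^(1/4) = (64×9.032×10^5/π)^(1/4) = 65.5 mm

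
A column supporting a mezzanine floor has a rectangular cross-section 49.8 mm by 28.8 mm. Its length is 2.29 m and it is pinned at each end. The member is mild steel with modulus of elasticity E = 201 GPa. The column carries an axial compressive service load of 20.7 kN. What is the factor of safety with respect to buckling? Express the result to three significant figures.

n ≈ 1.81

Buckling occurs about the weak axis: I_min = h·b³/12 with b = 28.8 mm (the shorter side).
I_min = 49.8×28.8³/12 = 9.913×10^4 mm⁴
I = 9.913×10^4 mm⁴ = 9.913×10^-8 m⁴
Effective length L_e = K·L = 1 × 2.29 = 2.290 m
P_cr = π²EI / L_e² = π² × 201×10⁹ × 9.913×10^-8 / 2.290² = 3.750×10^4 N
Factor of safety n = P_cr / P = 37.502 / 20.7 = 1.81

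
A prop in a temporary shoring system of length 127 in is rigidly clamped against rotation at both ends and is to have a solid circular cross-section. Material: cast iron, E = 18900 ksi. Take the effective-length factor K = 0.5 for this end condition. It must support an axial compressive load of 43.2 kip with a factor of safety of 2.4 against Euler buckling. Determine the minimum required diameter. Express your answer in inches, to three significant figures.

Required P_cr = n·P = 2.4 × 43.2 = 103.7 kip
L_e = K·L = 0.5 × 127 = 63.50 in
Required I = P_cr·L_e²/(π²E) = 1.037×10^5 × 63.50² / (π² × 1.89×10^7) = 2.241 in⁴
Solid circle: I = πd⁴/64  ⇒  d = (64I/π)^(1/4) = (64×2.241/π)^(1/4) = 2.60 in

d ≈ 2.60 in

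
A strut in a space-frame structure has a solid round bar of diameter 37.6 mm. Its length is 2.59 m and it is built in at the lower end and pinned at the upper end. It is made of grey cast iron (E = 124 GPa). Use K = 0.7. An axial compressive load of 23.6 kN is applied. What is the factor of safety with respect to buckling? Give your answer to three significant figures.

n ≈ 1.55

I = πd⁴/64 = π×37.6⁴/64 = 9.811×10^4 mm⁴
I = 9.811×10^4 mm⁴ = 9.811×10^-8 m⁴
Effective length L_e = K·L = 0.7 × 2.59 = 1.813 m
P_cr = π²EI / L_e² = π² × 124×10⁹ × 9.811×10^-8 / 1.813² = 3.653×10^4 N
Factor of safety n = P_cr / P = 36.530 / 23.6 = 1.55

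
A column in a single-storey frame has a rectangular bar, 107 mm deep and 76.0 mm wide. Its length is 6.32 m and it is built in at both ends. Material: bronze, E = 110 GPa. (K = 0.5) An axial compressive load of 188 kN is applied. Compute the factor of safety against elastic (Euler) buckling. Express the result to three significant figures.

Buckling occurs about the weak axis: I_min = h·b³/12 with b = 76.0 mm (the shorter side).
I_min = 107×76.0³/12 = 3.914×10^6 mm⁴
I = 3.914×10^6 mm⁴ = 3.914×10^-6 m⁴
Effective length L_e = K·L = 0.5 × 6.32 = 3.160 m
P_cr = π²EI / L_e² = π² × 110×10⁹ × 3.914×10^-6 / 3.160² = 4.256×10^5 N
Factor of safety n = P_cr / P = 425.56 / 188 = 2.26

n ≈ 2.26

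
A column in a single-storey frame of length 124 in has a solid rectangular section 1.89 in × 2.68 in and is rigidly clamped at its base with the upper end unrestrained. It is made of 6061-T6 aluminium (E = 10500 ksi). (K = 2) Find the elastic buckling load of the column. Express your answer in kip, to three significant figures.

P_cr ≈ 2.54 kip

Buckling occurs about the weak axis: I_min = h·b³/12 with b = 1.89 in (the shorter side).
I_min = 2.68×1.89³/12 = 1.508 in⁴
Effective length L_e = K·L = 2 × 124 = 248.0 in
P_cr = π²EI / L_e² = π² × 10500×10³ × 1.508 / 248.0² = 2.541×10^3 lb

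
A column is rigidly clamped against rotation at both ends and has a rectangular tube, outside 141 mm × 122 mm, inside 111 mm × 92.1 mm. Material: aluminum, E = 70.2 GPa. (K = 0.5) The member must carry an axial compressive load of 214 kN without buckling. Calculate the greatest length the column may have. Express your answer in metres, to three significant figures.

Weak-axis I_min = (h_o·b_o³ − h_i·b_i³)/12 with b_o = 122, b_i = 92.10 mm (shorter outer/inner sides).
I_min = (141×122³ − 111.0×92.10³)/12 = 1.411×10^7 mm⁴
I = 1.411×10^-5 m⁴
At the buckling limit P_cr = P = 2.140×10^5 N
From P_cr = π²EI/(K·L)²:  L = (1/K)·√(π²EI/P_cr) = (1/0.5)·√(π²×7.02×10^10×1.411×10^-5/2.140×10^5)
L = 13.5 m

L_max ≈ 13.5 m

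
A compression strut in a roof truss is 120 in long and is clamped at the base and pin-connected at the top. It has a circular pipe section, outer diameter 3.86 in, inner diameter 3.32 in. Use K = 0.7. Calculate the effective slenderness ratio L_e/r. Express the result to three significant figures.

λ ≈ 66.0

d_o = 3.86 in, d_i = 3.32 in
I = π(d_o⁴ − d_i⁴)/64 = π(3.86⁴ − 3.320⁴)/64 = 4.934 in⁴
A = 3.045 in²;  r_min = √(I/A) = √(4.934/3.045) = 1.273 in
L_e = K·L = 0.7 × 120 = 84.00 in
λ = L_e / r_min = 84.000 / 1.273 = 66.0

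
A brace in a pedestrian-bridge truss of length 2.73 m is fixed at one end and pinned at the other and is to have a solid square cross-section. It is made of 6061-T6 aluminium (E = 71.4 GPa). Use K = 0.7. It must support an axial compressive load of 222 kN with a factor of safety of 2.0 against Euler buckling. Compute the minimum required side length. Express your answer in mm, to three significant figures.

a ≈ 72.5 mm

Required P_cr = n·P = 2.0 × 222 = 444.0 kN
L_e = K·L = 0.7 × 2.73 = 1.911 m
Required I = P_cr·L_e²/(π²E) = 4.440×10^5 × 1.911² / (π² × 7.14×10^10) = 2.301×10^-6 m⁴
I_req = 2.301×10^6 mm⁴
Solid square: I = a⁴/12  ⇒  a = (12I)^(1/4) = (12×2.301×10^6)^(1/4) = 72.5 mm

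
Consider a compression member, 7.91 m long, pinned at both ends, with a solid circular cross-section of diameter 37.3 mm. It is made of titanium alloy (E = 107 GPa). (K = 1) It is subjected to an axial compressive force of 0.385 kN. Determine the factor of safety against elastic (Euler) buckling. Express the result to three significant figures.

I = πd⁴/64 = π×37.3⁴/64 = 9.502×10^4 mm⁴
I = 9.502×10^4 mm⁴ = 9.502×10^-8 m⁴
Effective length L_e = K·L = 1 × 7.91 = 7.910 m
P_cr = π²EI / L_e² = π² × 107×10⁹ × 9.502×10^-8 / 7.910² = 1.604×10^3 N
Factor of safety n = P_cr / P = 1.6037 / 0.385 = 4.17

n ≈ 4.17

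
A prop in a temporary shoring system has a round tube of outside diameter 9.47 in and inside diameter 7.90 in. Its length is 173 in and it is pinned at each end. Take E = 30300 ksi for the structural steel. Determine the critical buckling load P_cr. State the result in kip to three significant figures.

d_o = 9.47 in, d_i = 7.90 in
I = π(d_o⁴ − d_i⁴)/64 = π(9.47⁴ − 7.900⁴)/64 = 203.6 in⁴
Effective length L_e = K·L = 1 × 173 = 173.0 in
P_cr = π²EI / L_e² = π² × 30300×10³ × 203.6 / 173.0² = 2.034×10^6 lb

P_cr ≈ 2030 kip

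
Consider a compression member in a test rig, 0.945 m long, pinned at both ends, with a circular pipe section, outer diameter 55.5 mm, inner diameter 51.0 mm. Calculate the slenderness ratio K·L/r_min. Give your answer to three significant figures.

d_o = 55.5 mm, d_i = 51.0 mm
I = π(d_o⁴ − d_i⁴)/64 = π(55.5⁴ − 51.00⁴)/64 = 1.337×10^5 mm⁴
A = 376.4 mm²;  r_min = √(I/A) = √(1.337×10^5/376.4) = 18.84 mm
L_e = K·L = 1 × 0.945 m = 0.9450 m = 945.00 mm
λ = L_e / r_min = 945.00 / 18.84 = 50.1

λ ≈ 50.1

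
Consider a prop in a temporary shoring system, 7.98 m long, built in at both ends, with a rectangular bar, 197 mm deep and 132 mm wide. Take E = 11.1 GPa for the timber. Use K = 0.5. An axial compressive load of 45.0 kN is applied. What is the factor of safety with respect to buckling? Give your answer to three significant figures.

n ≈ 5.77

Buckling occurs about the weak axis: I_min = h·b³/12 with b = 132 mm (the shorter side).
I_min = 197×132³/12 = 3.776×10^7 mm⁴
I = 3.776×10^7 mm⁴ = 3.776×10^-5 m⁴
Effective length L_e = K·L = 0.5 × 7.98 = 3.990 m
P_cr = π²EI / L_e² = π² × 11.1×10⁹ × 3.776×10^-5 / 3.990² = 2.598×10^5 N
Factor of safety n = P_cr / P = 259.83 / 45.0 = 5.77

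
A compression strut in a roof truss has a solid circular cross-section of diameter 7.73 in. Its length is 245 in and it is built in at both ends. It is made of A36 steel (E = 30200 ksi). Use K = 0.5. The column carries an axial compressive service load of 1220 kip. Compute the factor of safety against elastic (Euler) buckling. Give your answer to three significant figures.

I = πd⁴/64 = π×7.73⁴/64 = 175.3 in⁴
Effective length L_e = K·L = 0.5 × 245 = 122.5 in
P_cr = π²EI / L_e² = π² × 30200×10³ × 175.3 / 122.5² = 3.481×10^6 lb
Factor of safety n = P_cr / P = 3481.1 / 1220 = 2.85

n ≈ 2.85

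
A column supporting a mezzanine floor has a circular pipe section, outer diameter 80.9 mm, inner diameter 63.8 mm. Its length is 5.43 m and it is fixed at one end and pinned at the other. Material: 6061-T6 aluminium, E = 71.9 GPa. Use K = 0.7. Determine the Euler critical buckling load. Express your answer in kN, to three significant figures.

d_o = 80.9 mm, d_i = 63.8 mm
I = π(d_o⁴ − d_i⁴)/64 = π(80.9⁴ − 63.80⁴)/64 = 1.289×10^6 mm⁴
I = 1.289×10^6 mm⁴ = 1.289×10^-6 m⁴
Effective length L_e = K·L = 0.7 × 5.43 = 3.801 m
P_cr = π²EI / L_e² = π² × 71.9×10⁹ × 1.289×10^-6 / 3.801² = 6.333×10^4 N

P_cr ≈ 63.3 kN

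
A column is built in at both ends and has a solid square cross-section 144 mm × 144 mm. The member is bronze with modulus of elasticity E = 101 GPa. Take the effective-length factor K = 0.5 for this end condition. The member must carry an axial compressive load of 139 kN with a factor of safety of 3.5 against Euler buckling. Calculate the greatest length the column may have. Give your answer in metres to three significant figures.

L_max ≈ 17.1 m

I = a⁴/12 = 144⁴/12 = 3.583×10^7 mm⁴
I = 3.583×10^-5 m⁴
Required critical load P_cr = n·P = 3.5 × 139 = 486.5 kN = 4.865×10^5 N
From P_cr = π²EI/(K·L)²:  L = (1/K)·√(π²EI/P_cr) = (1/0.5)·√(π²×1.01×10^11×3.583×10^-5/4.865×10^5)
L = 17.1 m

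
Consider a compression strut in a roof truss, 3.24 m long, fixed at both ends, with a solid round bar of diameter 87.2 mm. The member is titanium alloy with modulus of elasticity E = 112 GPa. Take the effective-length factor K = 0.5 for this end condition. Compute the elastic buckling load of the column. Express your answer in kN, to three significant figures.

I = πd⁴/64 = π×87.2⁴/64 = 2.838×10^6 mm⁴
I = 2.838×10^6 mm⁴ = 2.838×10^-6 m⁴
Effective length L_e = K·L = 0.5 × 3.24 = 1.620 m
P_cr = π²EI / L_e² = π² × 112×10⁹ × 2.838×10^-6 / 1.620² = 1.195×10^6 N

P_cr ≈ 1200 kN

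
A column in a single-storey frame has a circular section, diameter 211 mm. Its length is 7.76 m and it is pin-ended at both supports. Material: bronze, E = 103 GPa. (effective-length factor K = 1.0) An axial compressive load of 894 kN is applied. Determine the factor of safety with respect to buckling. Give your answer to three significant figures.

n ≈ 1.84

I = πd⁴/64 = π×211⁴/64 = 9.730×10^7 mm⁴
I = 9.730×10^7 mm⁴ = 9.730×10^-5 m⁴
Effective length L_e = K·L = 1 × 7.76 = 7.760 m
P_cr = π²EI / L_e² = π² × 103×10⁹ × 9.730×10^-5 / 7.760² = 1.643×10^6 N
Factor of safety n = P_cr / P = 1642.5 / 894 = 1.84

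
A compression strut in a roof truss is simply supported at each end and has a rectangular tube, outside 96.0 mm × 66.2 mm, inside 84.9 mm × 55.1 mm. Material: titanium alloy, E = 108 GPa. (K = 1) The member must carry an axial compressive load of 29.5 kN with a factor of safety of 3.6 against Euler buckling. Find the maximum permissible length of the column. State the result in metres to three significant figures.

L_max ≈ 3.38 m

Weak-axis I_min = (h_o·b_o³ − h_i·b_i³)/12 with b_o = 66.2, b_i = 55.10 mm (shorter outer/inner sides).
I_min = (96.0×66.2³ − 84.90×55.10³)/12 = 1.137×10^6 mm⁴
I = 1.137×10^-6 m⁴
Required critical load P_cr = n·P = 3.6 × 29.5 = 106.2 kN = 1.062×10^5 N
From P_cr = π²EI/(K·L)²:  L = (1/K)·√(π²EI/P_cr) = (1/1)·√(π²×1.08×10^11×1.137×10^-6/1.062×10^5)
L = 3.38 m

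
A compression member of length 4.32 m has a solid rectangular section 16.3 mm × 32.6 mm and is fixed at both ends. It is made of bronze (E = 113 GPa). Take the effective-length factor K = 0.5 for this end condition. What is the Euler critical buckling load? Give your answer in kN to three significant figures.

P_cr ≈ 2.81 kN

Buckling occurs about the weak axis: I_min = h·b³/12 with b = 16.3 mm (the shorter side).
I_min = 32.6×16.3³/12 = 1.177×10^4 mm⁴
I = 1.177×10^4 mm⁴ = 1.177×10^-8 m⁴
Effective length L_e = K·L = 0.5 × 4.32 = 2.160 m
P_cr = π²EI / L_e² = π² × 113×10⁹ × 1.177×10^-8 / 2.160² = 2.812×10^3 N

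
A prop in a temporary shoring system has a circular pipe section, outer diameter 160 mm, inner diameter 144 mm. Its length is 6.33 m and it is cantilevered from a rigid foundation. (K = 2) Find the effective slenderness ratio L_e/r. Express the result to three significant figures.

d_o = 160 mm, d_i = 144 mm
I = π(d_o⁴ − d_i⁴)/64 = π(160⁴ − 144.0⁴)/64 = 1.106×10^7 mm⁴
A = 3.820×10^3 mm²;  r_min = √(I/A) = √(1.106×10^7/3.820×10^3) = 53.81 mm
L_e = K·L = 2 × 6.33 m = 12.66 m = 12660 mm
λ = L_e / r_min = 12660 / 53.81 = 235

λ ≈ 235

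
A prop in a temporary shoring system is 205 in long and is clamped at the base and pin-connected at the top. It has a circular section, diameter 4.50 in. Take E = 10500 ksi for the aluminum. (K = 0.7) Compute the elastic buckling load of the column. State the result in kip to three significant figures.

I = πd⁴/64 = π×4.50⁴/64 = 20.13 in⁴
Effective length L_e = K·L = 0.7 × 205 = 143.5 in
P_cr = π²EI / L_e² = π² × 10500×10³ × 20.13 / 143.5² = 1.013×10^5 lb

P_cr ≈ 101 kip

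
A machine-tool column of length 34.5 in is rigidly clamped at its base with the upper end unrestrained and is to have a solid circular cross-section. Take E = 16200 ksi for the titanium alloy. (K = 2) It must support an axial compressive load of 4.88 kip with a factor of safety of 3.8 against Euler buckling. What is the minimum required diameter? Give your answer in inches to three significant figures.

Required P_cr = n·P = 3.8 × 4.88 = 18.54 kip
L_e = K·L = 2 × 34.5 = 69.00 in
Required I = P_cr·L_e²/(π²E) = 1.854×10^4 × 69.00² / (π² × 1.62×10^7) = 0.5522 in⁴
Solid circle: I = πd⁴/64  ⇒  d = (64I/π)^(1/4) = (64×0.5522/π)^(1/4) = 1.83 in

d ≈ 1.83 in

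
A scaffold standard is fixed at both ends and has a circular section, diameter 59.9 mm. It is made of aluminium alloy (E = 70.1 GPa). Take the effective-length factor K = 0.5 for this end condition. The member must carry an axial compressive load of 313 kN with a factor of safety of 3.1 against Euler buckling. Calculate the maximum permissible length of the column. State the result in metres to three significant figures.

I = πd⁴/64 = π×59.9⁴/64 = 6.319×10^5 mm⁴
I = 6.319×10^-7 m⁴
Required critical load P_cr = n·P = 3.1 × 313 = 970.3 kN = 9.703×10^5 N
From P_cr = π²EI/(K·L)²:  L = (1/K)·√(π²EI/P_cr) = (1/0.5)·√(π²×7.01×10^10×6.319×10^-7/9.703×10^5)
L = 1.34 m

L_max ≈ 1.34 m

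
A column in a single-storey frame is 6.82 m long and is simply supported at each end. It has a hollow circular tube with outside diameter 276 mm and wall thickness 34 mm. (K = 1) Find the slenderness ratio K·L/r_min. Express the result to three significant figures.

Inner diameter d_i = 276 − 2×34 = 208.0 mm
I = π(d_o⁴ − d_i⁴)/64 = π(276⁴ − 208.0⁴)/64 = 1.930×10^8 mm⁴
A = 2.585×10^4 mm²;  r_min = √(I/A) = √(1.930×10^8/2.585×10^4) = 86.40 mm
L_e = K·L = 1 × 6.82 m = 6.820 m = 6820.0 mm
λ = L_e / r_min = 6820.0 / 86.40 = 78.9

λ ≈ 78.9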